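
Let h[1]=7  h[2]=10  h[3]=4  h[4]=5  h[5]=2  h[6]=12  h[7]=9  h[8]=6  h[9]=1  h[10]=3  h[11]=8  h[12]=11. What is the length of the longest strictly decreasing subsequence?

Let dp[i] be the longest strictly decreasing subsequence ending at i:
i:      1  2  3  4  5  6  7  8  9 10 11 12
h[i]:   7 10  4  5  2 12  9  6  1  3  8 11
dp:     1  1  2  2  3  1  2  3  4  4  3  2
Maximum is 4.

4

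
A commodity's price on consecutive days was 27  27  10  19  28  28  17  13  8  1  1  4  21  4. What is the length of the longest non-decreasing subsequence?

4

Let dp[i] be the length of the longest such subsequence ending at index i:
i:      1  2  3  4  5  6  7  8  9 10 11 12 13 14
a[i]:  27 27 10 19 28 28 17 13  8  1  1  4 21  4
dp:     1  2  1  2  3  4  2  2  1  1  2  3  4  4
Maximum dp value is 4.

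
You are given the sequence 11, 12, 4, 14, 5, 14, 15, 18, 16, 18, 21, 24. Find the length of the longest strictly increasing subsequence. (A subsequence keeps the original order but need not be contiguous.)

8

Track the smallest tail for each achievable length (strict):
11 → extends → [11]
12 → extends → [11, 12]
4 → replaces 11 → [4, 12]
14 → extends → [4, 12, 14]
5 → replaces 12 → [4, 5, 14]
14 → already a tail → [4, 5, 14]
15 → extends → [4, 5, 14, 15]
18 → extends → [4, 5, 14, 15, 18]
16 → replaces 18 → [4, 5, 14, 15, 16]
18 → extends → [4, 5, 14, 15, 16, 18]
21 → extends → [4, 5, 14, 15, 16, 18, 21]
24 → extends → [4, 5, 14, 15, 16, 18, 21, 24]
Eight tails, so the longest strictly increasing subsequence has length 8 (e.g. 11, 12, 14, 15, 16, 18, 21, 24).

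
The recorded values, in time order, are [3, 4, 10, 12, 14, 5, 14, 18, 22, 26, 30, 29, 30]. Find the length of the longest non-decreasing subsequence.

Let dp[i] be the length of the longest such subsequence ending at index i:
i:      1  2  3  4  5  6  7  8  9 10 11 12 13
a[i]:   3  4 10 12 14  5 14 18 22 26 30 29 30
dp:     1  2  3  4  5  3  6  7  8  9 10 10 11
Maximum dp value is 11.

11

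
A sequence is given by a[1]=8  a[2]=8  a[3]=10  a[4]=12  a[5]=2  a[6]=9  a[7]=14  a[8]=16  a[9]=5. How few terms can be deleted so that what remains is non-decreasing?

Fewest deletions = n − (longest non-decreasing subsequence).
i:      1  2  3  4  5  6  7  8  9
a[i]:   8  8 10 12  2  9 14 16  5
dp:     1  2  3  4  1  3  5  6  2
max dp = 6, so deletions = 9 − 6 = 3.

3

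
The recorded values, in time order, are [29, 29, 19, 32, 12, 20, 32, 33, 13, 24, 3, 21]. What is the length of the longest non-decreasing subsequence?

5

Track the smallest tail for each achievable length (allowing ties):
29 → extends → [29]
29 → extends → [29, 29]
19 → replaces 29 → [19, 29]
32 → extends → [19, 29, 32]
12 → replaces 19 → [12, 29, 32]
20 → replaces 29 → [12, 20, 32]
32 → extends → [12, 20, 32, 32]
33 → extends → [12, 20, 32, 32, 33]
13 → replaces 20 → [12, 13, 32, 32, 33]
24 → replaces 32 → [12, 13, 24, 32, 33]
3 → replaces 12 → [3, 13, 24, 32, 33]
21 → replaces 24 → [3, 13, 21, 32, 33]
Five tails, so the longest non-decreasing subsequence has length 5 (e.g. 29, 29, 32, 32, 33).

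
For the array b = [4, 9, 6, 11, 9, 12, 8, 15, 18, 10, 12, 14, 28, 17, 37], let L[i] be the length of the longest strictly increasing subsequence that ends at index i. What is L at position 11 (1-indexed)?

5

dp[i] = 1 + max{dp[j] : j<i, b[j]<b[i]} (or 1 if no such j):
i:      1  2  3  4  5  6  7  8  9 10 11 12 13 14 15
b[i]:   4  9  6 11  9 12  8 15 18 10 12 14 28 17 37
dp:     1  2  2  3  3  4  3  5  6  4  5  6  7  7  8
At index 11 the value is 5.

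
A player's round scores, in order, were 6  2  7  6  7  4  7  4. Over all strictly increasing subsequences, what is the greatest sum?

Let S[i] be the best sum of a strictly increasing subsequence ending at i:
i:      1  2  3  4  5  6  7  8
a[i]:   6  2  7  6  7  4  7  4
S:      6  2 13  8 15  6 15  6
Maximum is 15 (e.g. 2 + 6 + 7).

15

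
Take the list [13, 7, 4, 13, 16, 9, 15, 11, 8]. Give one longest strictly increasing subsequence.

7, 13, 16

Patience tails give the LIS length; then backtrack through the dp parents:
13 → extends → [13]
7 → replaces 13 → [7]
4 → replaces 7 → [4]
13 → extends → [4, 13]
16 → extends → [4, 13, 16]
9 → replaces 13 → [4, 9, 16]
15 → replaces 16 → [4, 9, 15]
11 → replaces 15 → [4, 9, 11]
8 → replaces 9 → [4, 8, 11]
Length 3; one witness is 7, 13, 16.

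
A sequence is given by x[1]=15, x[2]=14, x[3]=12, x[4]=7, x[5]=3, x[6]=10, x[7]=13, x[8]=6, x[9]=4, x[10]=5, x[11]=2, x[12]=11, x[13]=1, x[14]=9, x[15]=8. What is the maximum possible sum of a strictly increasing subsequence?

Let S[i] be the best sum of a strictly increasing subsequence ending at i:
i:      1  2  3  4  5  6  7  8  9 10 11 12 13 14 15
x[i]:  15 14 12  7  3 10 13  6  4  5  2 11  1  9  8
S:     15 14 12  7  3 17 30  9  7 12  2 28  1 21 20
Maximum is 30 (e.g. 7 + 10 + 13).

30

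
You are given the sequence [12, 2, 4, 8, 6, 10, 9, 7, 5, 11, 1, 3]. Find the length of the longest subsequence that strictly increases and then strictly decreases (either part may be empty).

8

inc[i] = longest strictly increasing subsequence ending at i; dec[i] = longest strictly decreasing subsequence starting at i:
i:      1  2  3  4  5  6  7  8  9 10 11 12
a[i]:  12  2  4  8  6 10  9  7  5 11  1  3
inc:    1  1  2  3  3  4  4  4  3  5  1  2
dec:    6  2  2  4  3  5  4  3  2  2  1  1
Best peak at i=6 (value 10): inc=4, dec=5, length 4+5−1 = 8.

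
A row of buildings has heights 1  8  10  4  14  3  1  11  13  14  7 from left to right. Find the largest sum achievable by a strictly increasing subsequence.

Let S[i] be the best sum of a strictly increasing subsequence ending at i:
i:      1  2  3  4  5  6  7  8  9 10 11
a[i]:   1  8 10  4 14  3  1 11 13 14  7
S:      1  9 19  5 33  4  1 30 43 57 12
Maximum is 57 (e.g. 1 + 8 + 10 + 11 + 13 + 14).

57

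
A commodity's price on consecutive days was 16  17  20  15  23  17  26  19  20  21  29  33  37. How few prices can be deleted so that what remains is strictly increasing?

Fewest deletions = n − (longest strictly increasing subsequence).
Patience tails:
16 → extends → [16]
17 → extends → [16, 17]
20 → extends → [16, 17, 20]
15 → replaces 16 → [15, 17, 20]
23 → extends → [15, 17, 20, 23]
17 → already a tail → [15, 17, 20, 23]
26 → extends → [15, 17, 20, 23, 26]
19 → replaces 20 → [15, 17, 19, 23, 26]
20 → replaces 23 → [15, 17, 19, 20, 26]
21 → replaces 26 → [15, 17, 19, 20, 21]
29 → extends → [15, 17, 19, 20, 21, 29]
33 → extends → [15, 17, 19, 20, 21, 29, 33]
37 → extends → [15, 17, 19, 20, 21, 29, 33, 37]
Longest strictly increasing subsequence has length 8, so deletions = 13 − 8 = 5.

5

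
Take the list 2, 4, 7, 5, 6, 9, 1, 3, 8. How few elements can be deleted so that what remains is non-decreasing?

4

Fewest deletions = n − (longest non-decreasing subsequence).
Patience tails:
2 → extends → [2]
4 → extends → [2, 4]
7 → extends → [2, 4, 7]
5 → replaces 7 → [2, 4, 5]
6 → extends → [2, 4, 5, 6]
9 → extends → [2, 4, 5, 6, 9]
1 → replaces 2 → [1, 4, 5, 6, 9]
3 → replaces 4 → [1, 3, 5, 6, 9]
8 → replaces 9 → [1, 3, 5, 6, 8]
Longest non-decreasing subsequence has length 5, so deletions = 9 − 5 = 4.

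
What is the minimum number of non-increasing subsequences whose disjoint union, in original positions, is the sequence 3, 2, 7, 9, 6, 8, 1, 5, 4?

3

The minimum number of non-increasing subsequences covering a sequence equals the length of its longest strictly increasing subsequence.
LIS length is 3 (e.g. 3, 7, 9), so 3 piles are needed.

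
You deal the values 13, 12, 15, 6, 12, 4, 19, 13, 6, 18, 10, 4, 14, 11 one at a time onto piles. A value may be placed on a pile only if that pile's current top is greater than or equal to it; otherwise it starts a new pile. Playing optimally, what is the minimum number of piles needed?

4

Place each on the leftmost legal pile:
13 → new pile 1 (tops now [13])
12 → pile 1 (tops now [12])
15 → new pile 2 (tops now [12, 15])
6 → pile 1 (tops now [6, 15])
12 → pile 2 (tops now [6, 12])
4 → pile 1 (tops now [4, 12])
19 → new pile 3 (tops now [4, 12, 19])
13 → pile 3 (tops now [4, 12, 13])
6 → pile 2 (tops now [4, 6, 13])
18 → new pile 4 (tops now [4, 6, 13, 18])
10 → pile 3 (tops now [4, 6, 10, 18])
4 → pile 1 (tops now [4, 6, 10, 18])
14 → pile 4 (tops now [4, 6, 10, 14])
11 → pile 4 (tops now [4, 6, 10, 11])
Four piles.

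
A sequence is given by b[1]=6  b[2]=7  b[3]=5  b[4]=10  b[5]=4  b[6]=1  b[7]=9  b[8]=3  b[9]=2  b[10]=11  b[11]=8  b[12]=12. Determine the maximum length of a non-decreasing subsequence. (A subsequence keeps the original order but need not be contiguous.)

Track the smallest tail for each achievable length (allowing ties):
6 → extends → [6]
7 → extends → [6, 7]
5 → replaces 6 → [5, 7]
10 → extends → [5, 7, 10]
4 → replaces 5 → [4, 7, 10]
1 → replaces 4 → [1, 7, 10]
9 → replaces 10 → [1, 7, 9]
3 → replaces 7 → [1, 3, 9]
2 → replaces 3 → [1, 2, 9]
11 → extends → [1, 2, 9, 11]
8 → replaces 9 → [1, 2, 8, 11]
12 → extends → [1, 2, 8, 11, 12]
Five tails, so the longest non-decreasing subsequence has length 5 (e.g. 6, 7, 10, 11, 12).

5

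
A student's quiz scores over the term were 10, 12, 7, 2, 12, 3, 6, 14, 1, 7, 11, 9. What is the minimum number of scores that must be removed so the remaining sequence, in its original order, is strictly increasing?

Fewest deletions = n − (longest strictly increasing subsequence).
i:      1  2  3  4  5  6  7  8  9 10 11 12
a[i]:  10 12  7  2 12  3  6 14  1  7 11  9
dp:     1  2  1  1  2  2  3  4  1  4  5  5
max dp = 5, so deletions = 12 − 5 = 7.

7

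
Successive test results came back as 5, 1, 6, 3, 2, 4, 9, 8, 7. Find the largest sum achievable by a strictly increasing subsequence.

Let S[i] be the best sum of a strictly increasing subsequence ending at i:
i:      1  2  3  4  5  6  7  8  9
a[i]:   5  1  6  3  2  4  9  8  7
S:      5  1 11  4  3  8 20 19 18
Maximum is 20 (e.g. 5 + 6 + 9).

20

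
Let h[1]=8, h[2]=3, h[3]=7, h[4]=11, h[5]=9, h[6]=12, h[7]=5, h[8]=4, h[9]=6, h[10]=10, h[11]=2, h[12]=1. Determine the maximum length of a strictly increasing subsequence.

4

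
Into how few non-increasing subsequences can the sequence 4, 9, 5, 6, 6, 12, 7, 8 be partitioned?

Place each on the leftmost legal pile:
4 → new pile 1 (tops now [4])
9 → new pile 2 (tops now [4, 9])
5 → pile 2 (tops now [4, 5])
6 → new pile 3 (tops now [4, 5, 6])
6 → pile 3 (tops now [4, 5, 6])
12 → new pile 4 (tops now [4, 5, 6, 12])
7 → pile 4 (tops now [4, 5, 6, 7])
8 → new pile 5 (tops now [4, 5, 6, 7, 8])
Five piles.

5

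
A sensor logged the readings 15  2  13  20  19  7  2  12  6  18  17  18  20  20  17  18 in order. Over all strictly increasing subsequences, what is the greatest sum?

Let S[i] be the best sum of a strictly increasing subsequence ending at i:
i:      1  2  3  4  5  6  7  8  9 10 11 12 13 14 15 16
a[i]:  15  2 13 20 19  7  2 12  6 18 17 18 20 20 17 18
S:     15  2 15 35 34  9  2 21  8 39 38 56 76 76 38 56
Maximum is 76 (e.g. 2 + 7 + 12 + 17 + 18 + 20).

76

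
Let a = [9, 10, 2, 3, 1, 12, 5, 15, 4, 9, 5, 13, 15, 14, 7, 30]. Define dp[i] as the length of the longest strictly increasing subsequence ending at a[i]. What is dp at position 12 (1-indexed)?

5

dp[i] = 1 + max{dp[j] : j<i, a[j]<a[i]} (or 1 if no such j):
i:      1  2  3  4  5  6  7  8  9 10 11 12 13 14 15 16
a[i]:   9 10  2  3  1 12  5 15  4  9  5 13 15 14  7 30
dp:     1  2  1  2  1  3  3  4  3  4  4  5  6  6  5  7
At index 12 the value is 5.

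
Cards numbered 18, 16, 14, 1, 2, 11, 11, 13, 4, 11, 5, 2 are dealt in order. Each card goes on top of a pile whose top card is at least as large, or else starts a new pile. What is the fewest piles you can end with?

4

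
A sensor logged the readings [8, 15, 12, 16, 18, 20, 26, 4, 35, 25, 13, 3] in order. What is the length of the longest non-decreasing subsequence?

7

Track the smallest tail for each achievable length (allowing ties):
8 → extends → [8]
15 → extends → [8, 15]
12 → replaces 15 → [8, 12]
16 → extends → [8, 12, 16]
18 → extends → [8, 12, 16, 18]
20 → extends → [8, 12, 16, 18, 20]
26 → extends → [8, 12, 16, 18, 20, 26]
4 → replaces 8 → [4, 12, 16, 18, 20, 26]
35 → extends → [4, 12, 16, 18, 20, 26, 35]
25 → replaces 26 → [4, 12, 16, 18, 20, 25, 35]
13 → replaces 16 → [4, 12, 13, 18, 20, 25, 35]
3 → replaces 4 → [3, 12, 13, 18, 20, 25, 35]
Seven tails, so the longest non-decreasing subsequence has length 7 (e.g. 8, 15, 16, 18, 20, 26, 35).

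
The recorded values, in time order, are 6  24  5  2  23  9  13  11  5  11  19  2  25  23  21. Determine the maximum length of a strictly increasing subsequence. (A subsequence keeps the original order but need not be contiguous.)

5

Track the smallest tail for each achievable length (strict):
6 → extends → [6]
24 → extends → [6, 24]
5 → replaces 6 → [5, 24]
2 → replaces 5 → [2, 24]
23 → replaces 24 → [2, 23]
9 → replaces 23 → [2, 9]
13 → extends → [2, 9, 13]
11 → replaces 13 → [2, 9, 11]
5 → replaces 9 → [2, 5, 11]
11 → already a tail → [2, 5, 11]
19 → extends → [2, 5, 11, 19]
2 → already a tail → [2, 5, 11, 19]
25 → extends → [2, 5, 11, 19, 25]
23 → replaces 25 → [2, 5, 11, 19, 23]
21 → replaces 23 → [2, 5, 11, 19, 21]
Five tails, so the longest strictly increasing subsequence has length 5 (e.g. 6, 9, 13, 19, 25).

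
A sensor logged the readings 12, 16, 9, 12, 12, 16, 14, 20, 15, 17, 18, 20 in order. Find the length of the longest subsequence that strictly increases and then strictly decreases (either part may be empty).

inc[i] = longest strictly increasing subsequence ending at i; dec[i] = longest strictly decreasing subsequence starting at i:
i:      1  2  3  4  5  6  7  8  9 10 11 12
a[i]:  12 16  9 12 12 16 14 20 15 17 18 20
inc:    1  2  1  2  2  3  3  4  4  5  6  7
dec:    2  2  1  1  1  2  1  2  1  1  1  1
Best peak at i=12 (value 20): inc=7, dec=1, length 7+1−1 = 7.

7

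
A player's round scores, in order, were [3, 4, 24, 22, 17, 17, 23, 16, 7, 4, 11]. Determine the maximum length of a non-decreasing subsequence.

Let dp[i] be the length of the longest such subsequence ending at index i:
i:      1  2  3  4  5  6  7  8  9 10 11
a[i]:   3  4 24 22 17 17 23 16  7  4 11
dp:     1  2  3  3  3  4  5  3  3  3  4
Maximum dp value is 5.

5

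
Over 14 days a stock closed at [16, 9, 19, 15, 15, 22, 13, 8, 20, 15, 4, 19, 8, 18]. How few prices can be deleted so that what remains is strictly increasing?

Fewest deletions = n − (longest strictly increasing subsequence).
Patience tails:
16 → extends → [16]
9 → replaces 16 → [9]
19 → extends → [9, 19]
15 → replaces 19 → [9, 15]
15 → already a tail → [9, 15]
22 → extends → [9, 15, 22]
13 → replaces 15 → [9, 13, 22]
8 → replaces 9 → [8, 13, 22]
20 → replaces 22 → [8, 13, 20]
15 → replaces 20 → [8, 13, 15]
4 → replaces 8 → [4, 13, 15]
19 → extends → [4, 13, 15, 19]
8 → replaces 13 → [4, 8, 15, 19]
18 → replaces 19 → [4, 8, 15, 18]
Longest strictly increasing subsequence has length 4, so deletions = 14 − 4 = 10.

10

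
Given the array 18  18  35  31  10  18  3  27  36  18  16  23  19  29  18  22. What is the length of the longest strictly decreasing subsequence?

6

Negate each value so 'decreasing' becomes 'increasing', then run patience tails on the negated sequence:
-18 → extends → [-18]
-18 → already a tail → [-18]
-35 → replaces -18 → [-35]
-31 → extends → [-35, -31]
-10 → extends → [-35, -31, -10]
-18 → replaces -10 → [-35, -31, -18]
-3 → extends → [-35, -31, -18, -3]
-27 → replaces -18 → [-35, -31, -27, -3]
-36 → replaces -35 → [-36, -31, -27, -3]
-18 → replaces -3 → [-36, -31, -27, -18]
-16 → extends → [-36, -31, -27, -18, -16]
-23 → replaces -18 → [-36, -31, -27, -23, -16]
-19 → replaces -16 → [-36, -31, -27, -23, -19]
-29 → replaces -27 → [-36, -31, -29, -23, -19]
-18 → extends → [-36, -31, -29, -23, -19, -18]
-22 → replaces -19 → [-36, -31, -29, -23, -22, -18]
Six tails, so the longest strictly decreasing subsequence of the original has length 6.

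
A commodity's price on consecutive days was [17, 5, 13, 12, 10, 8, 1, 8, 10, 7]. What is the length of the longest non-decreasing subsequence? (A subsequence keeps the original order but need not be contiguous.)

4

Let dp[i] be the length of the longest such subsequence ending at index i:
i:      1  2  3  4  5  6  7  8  9 10
a[i]:  17  5 13 12 10  8  1  8 10  7
dp:     1  1  2  2  2  2  1  3  4  2
Maximum dp value is 4.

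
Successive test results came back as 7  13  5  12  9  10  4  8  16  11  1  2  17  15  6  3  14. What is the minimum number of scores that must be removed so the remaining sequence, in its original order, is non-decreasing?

Fewest deletions = n − (longest non-decreasing subsequence).
Patience tails:
7 → extends → [7]
13 → extends → [7, 13]
5 → replaces 7 → [5, 13]
12 → replaces 13 → [5, 12]
9 → replaces 12 → [5, 9]
10 → extends → [5, 9, 10]
4 → replaces 5 → [4, 9, 10]
8 → replaces 9 → [4, 8, 10]
16 → extends → [4, 8, 10, 16]
11 → replaces 16 → [4, 8, 10, 11]
1 → replaces 4 → [1, 8, 10, 11]
2 → replaces 8 → [1, 2, 10, 11]
17 → extends → [1, 2, 10, 11, 17]
15 → replaces 17 → [1, 2, 10, 11, 15]
6 → replaces 10 → [1, 2, 6, 11, 15]
3 → replaces 6 → [1, 2, 3, 11, 15]
14 → replaces 15 → [1, 2, 3, 11, 14]
Longest non-decreasing subsequence has length 5, so deletions = 17 − 5 = 12.

12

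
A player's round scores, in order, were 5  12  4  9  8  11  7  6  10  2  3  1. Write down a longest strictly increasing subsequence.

Patience tails give the LIS length; then backtrack through the dp parents:
5 → extends → [5]
12 → extends → [5, 12]
4 → replaces 5 → [4, 12]
9 → replaces 12 → [4, 9]
8 → replaces 9 → [4, 8]
11 → extends → [4, 8, 11]
7 → replaces 8 → [4, 7, 11]
6 → replaces 7 → [4, 6, 11]
10 → replaces 11 → [4, 6, 10]
2 → replaces 4 → [2, 6, 10]
3 → replaces 6 → [2, 3, 10]
1 → replaces 2 → [1, 3, 10]
Length 3; one witness is 5, 9, 11.

5, 9, 11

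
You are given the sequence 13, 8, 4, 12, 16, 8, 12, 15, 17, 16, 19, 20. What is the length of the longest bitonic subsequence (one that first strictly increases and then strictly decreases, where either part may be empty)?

7

inc[i] = longest strictly increasing subsequence ending at i; dec[i] = longest strictly decreasing subsequence starting at i:
i:      1  2  3  4  5  6  7  8  9 10 11 12
a[i]:  13  8  4 12 16  8 12 15 17 16 19 20
inc:    1  1  1  2  3  2  3  4  5  5  6  7
dec:    3  2  1  2  2  1  1  1  2  1  1  1
Best peak at i=12 (value 20): inc=7, dec=1, length 7+1−1 = 7.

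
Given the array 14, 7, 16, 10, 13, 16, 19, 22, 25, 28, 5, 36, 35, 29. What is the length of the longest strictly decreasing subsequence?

3

Let dp[i] be the longest strictly decreasing subsequence ending at i:
i:      1  2  3  4  5  6  7  8  9 10 11 12 13 14
a[i]:  14  7 16 10 13 16 19 22 25 28  5 36 35 29
dp:     1  2  1  2  2  1  1  1  1  1  3  1  2  3
Maximum is 3.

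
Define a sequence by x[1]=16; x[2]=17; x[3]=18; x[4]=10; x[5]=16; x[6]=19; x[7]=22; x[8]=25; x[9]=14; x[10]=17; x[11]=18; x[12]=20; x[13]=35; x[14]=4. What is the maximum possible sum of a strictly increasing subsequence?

152

Let S[i] be the best sum of a strictly increasing subsequence ending at i:
i:       1   2   3   4   5   6   7   8   9  10  11  12  13  14
x[i]:   16  17  18  10  16  19  22  25  14  17  18  20  35   4
S:      16  33  51  10  26  70  92 117  24  43  61  90 152   4
Maximum is 152 (e.g. 16 + 17 + 18 + 19 + 22 + 25 + 35).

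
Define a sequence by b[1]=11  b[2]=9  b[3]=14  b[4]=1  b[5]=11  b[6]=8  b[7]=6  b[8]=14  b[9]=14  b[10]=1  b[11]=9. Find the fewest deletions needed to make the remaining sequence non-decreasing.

7

Fewest deletions = n − (longest non-decreasing subsequence).
i:      1  2  3  4  5  6  7  8  9 10 11
b[i]:  11  9 14  1 11  8  6 14 14  1  9
dp:     1  1  2  1  2  2  2  3  4  2  3
max dp = 4, so deletions = 11 − 4 = 7.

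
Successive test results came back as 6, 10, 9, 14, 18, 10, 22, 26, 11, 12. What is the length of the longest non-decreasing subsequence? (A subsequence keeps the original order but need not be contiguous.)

6

Let dp[i] be the length of the longest such subsequence ending at index i:
i:      1  2  3  4  5  6  7  8  9 10
a[i]:   6 10  9 14 18 10 22 26 11 12
dp:     1  2  2  3  4  3  5  6  4  5
Maximum dp value is 6.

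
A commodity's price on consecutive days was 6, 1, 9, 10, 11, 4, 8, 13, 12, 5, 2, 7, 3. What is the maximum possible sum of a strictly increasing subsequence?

Let S[i] be the best sum of a strictly increasing subsequence ending at i:
i:      1  2  3  4  5  6  7  8  9 10 11 12 13
a[i]:   6  1  9 10 11  4  8 13 12  5  2  7  3
S:      6  1 15 25 36  5 14 49 48 10  3 17  6
Maximum is 49 (e.g. 6 + 9 + 10 + 11 + 13).

49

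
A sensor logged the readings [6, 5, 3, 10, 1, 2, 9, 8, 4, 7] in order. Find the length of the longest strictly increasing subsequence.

4

Track the smallest tail for each achievable length (strict):
6 → extends → [6]
5 → replaces 6 → [5]
3 → replaces 5 → [3]
10 → extends → [3, 10]
1 → replaces 3 → [1, 10]
2 → replaces 10 → [1, 2]
9 → extends → [1, 2, 9]
8 → replaces 9 → [1, 2, 8]
4 → replaces 8 → [1, 2, 4]
7 → extends → [1, 2, 4, 7]
Four tails, so the longest strictly increasing subsequence has length 4 (e.g. 1, 2, 4, 7).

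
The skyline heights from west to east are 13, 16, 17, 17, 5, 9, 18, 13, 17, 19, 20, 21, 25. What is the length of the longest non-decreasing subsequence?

9

Track the smallest tail for each achievable length (allowing ties):
13 → extends → [13]
16 → extends → [13, 16]
17 → extends → [13, 16, 17]
17 → extends → [13, 16, 17, 17]
5 → replaces 13 → [5, 16, 17, 17]
9 → replaces 16 → [5, 9, 17, 17]
18 → extends → [5, 9, 17, 17, 18]
13 → replaces 17 → [5, 9, 13, 17, 18]
17 → replaces 18 → [5, 9, 13, 17, 17]
19 → extends → [5, 9, 13, 17, 17, 19]
20 → extends → [5, 9, 13, 17, 17, 19, 20]
21 → extends → [5, 9, 13, 17, 17, 19, 20, 21]
25 → extends → [5, 9, 13, 17, 17, 19, 20, 21, 25]
Nine tails, so the longest non-decreasing subsequence has length 9 (e.g. 13, 16, 17, 17, 18, 19, 20, 21, 25).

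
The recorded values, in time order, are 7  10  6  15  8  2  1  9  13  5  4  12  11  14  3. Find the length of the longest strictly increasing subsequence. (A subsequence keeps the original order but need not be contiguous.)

5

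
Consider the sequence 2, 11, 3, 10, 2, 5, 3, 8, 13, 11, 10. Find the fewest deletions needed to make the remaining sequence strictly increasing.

6

Fewest deletions = n − (longest strictly increasing subsequence).
Patience tails:
2 → extends → [2]
11 → extends → [2, 11]
3 → replaces 11 → [2, 3]
10 → extends → [2, 3, 10]
2 → already a tail → [2, 3, 10]
5 → replaces 10 → [2, 3, 5]
3 → already a tail → [2, 3, 5]
8 → extends → [2, 3, 5, 8]
13 → extends → [2, 3, 5, 8, 13]
11 → replaces 13 → [2, 3, 5, 8, 11]
10 → replaces 11 → [2, 3, 5, 8, 10]
Longest strictly increasing subsequence has length 5, so deletions = 11 − 5 = 6.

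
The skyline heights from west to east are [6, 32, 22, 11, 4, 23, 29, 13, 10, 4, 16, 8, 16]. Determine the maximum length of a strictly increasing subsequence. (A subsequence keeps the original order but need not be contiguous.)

4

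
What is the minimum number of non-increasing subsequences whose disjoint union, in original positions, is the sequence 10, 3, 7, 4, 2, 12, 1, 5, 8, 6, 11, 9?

Place each on the leftmost legal pile:
10 → new pile 1 (tops now [10])
3 → pile 1 (tops now [3])
7 → new pile 2 (tops now [3, 7])
4 → pile 2 (tops now [3, 4])
2 → pile 1 (tops now [2, 4])
12 → new pile 3 (tops now [2, 4, 12])
1 → pile 1 (tops now [1, 4, 12])
5 → pile 3 (tops now [1, 4, 5])
8 → new pile 4 (tops now [1, 4, 5, 8])
6 → pile 4 (tops now [1, 4, 5, 6])
11 → new pile 5 (tops now [1, 4, 5, 6, 11])
9 → pile 5 (tops now [1, 4, 5, 6, 9])
Five piles.

5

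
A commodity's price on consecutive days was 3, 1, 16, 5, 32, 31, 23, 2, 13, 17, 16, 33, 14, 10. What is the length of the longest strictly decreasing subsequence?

Negate each value so 'decreasing' becomes 'increasing', then run patience tails on the negated sequence:
-3 → extends → [-3]
-1 → extends → [-3, -1]
-16 → replaces -3 → [-16, -1]
-5 → replaces -1 → [-16, -5]
-32 → replaces -16 → [-32, -5]
-31 → replaces -5 → [-32, -31]
-23 → extends → [-32, -31, -23]
-2 → extends → [-32, -31, -23, -2]
-13 → replaces -2 → [-32, -31, -23, -13]
-17 → replaces -13 → [-32, -31, -23, -17]
-16 → extends → [-32, -31, -23, -17, -16]
-33 → replaces -32 → [-33, -31, -23, -17, -16]
-14 → extends → [-33, -31, -23, -17, -16, -14]
-10 → extends → [-33, -31, -23, -17, -16, -14, -10]
Seven tails, so the longest strictly decreasing subsequence of the original has length 7.

7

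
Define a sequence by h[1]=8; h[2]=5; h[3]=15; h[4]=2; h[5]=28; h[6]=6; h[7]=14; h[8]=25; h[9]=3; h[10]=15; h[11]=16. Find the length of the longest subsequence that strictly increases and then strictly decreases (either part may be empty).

inc[i] = longest strictly increasing subsequence ending at i; dec[i] = longest strictly decreasing subsequence starting at i:
i:      1  2  3  4  5  6  7  8  9 10 11
h[i]:   8  5 15  2 28  6 14 25  3 15 16
inc:    1  1  2  1  3  2  3  4  2  4  5
dec:    3  2  3  1  3  2  2  2  1  1  1
Best peak at i=5 (value 28): inc=3, dec=3, length 3+3−1 = 5.

5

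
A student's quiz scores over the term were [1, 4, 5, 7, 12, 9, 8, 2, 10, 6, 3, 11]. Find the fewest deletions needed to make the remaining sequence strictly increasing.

5

Fewest deletions = n − (longest strictly increasing subsequence).
Patience tails:
1 → extends → [1]
4 → extends → [1, 4]
5 → extends → [1, 4, 5]
7 → extends → [1, 4, 5, 7]
12 → extends → [1, 4, 5, 7, 12]
9 → replaces 12 → [1, 4, 5, 7, 9]
8 → replaces 9 → [1, 4, 5, 7, 8]
2 → replaces 4 → [1, 2, 5, 7, 8]
10 → extends → [1, 2, 5, 7, 8, 10]
6 → replaces 7 → [1, 2, 5, 6, 8, 10]
3 → replaces 5 → [1, 2, 3, 6, 8, 10]
11 → extends → [1, 2, 3, 6, 8, 10, 11]
Longest strictly increasing subsequence has length 7, so deletions = 12 − 7 = 5.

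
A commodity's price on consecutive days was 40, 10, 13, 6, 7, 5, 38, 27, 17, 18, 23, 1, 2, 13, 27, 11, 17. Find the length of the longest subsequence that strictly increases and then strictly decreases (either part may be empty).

7

inc[i] = longest strictly increasing subsequence ending at i; dec[i] = longest strictly decreasing subsequence starting at i:
i:      1  2  3  4  5  6  7  8  9 10 11 12 13 14 15 16 17
a[i]:  40 10 13  6  7  5 38 27 17 18 23  1  2 13 27 11 17
inc:    1  1  2  1  2  1  3  3  3  4  5  1  2  3  6  3  4
dec:    6  4  4  3  3  2  5  4  3  3  3  1  1  2  2  1  1
Best peak at i=7 (value 38): inc=3, dec=5, length 3+5−1 = 7.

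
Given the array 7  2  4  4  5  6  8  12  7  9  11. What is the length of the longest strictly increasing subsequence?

7

Let dp[i] be the length of the longest such subsequence ending at index i:
i:      1  2  3  4  5  6  7  8  9 10 11
a[i]:   7  2  4  4  5  6  8 12  7  9 11
dp:     1  1  2  2  3  4  5  6  5  6  7
Maximum dp value is 7.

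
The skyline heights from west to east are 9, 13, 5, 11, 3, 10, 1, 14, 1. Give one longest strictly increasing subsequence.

Patience tails give the LIS length; then backtrack through the dp parents:
9 → extends → [9]
13 → extends → [9, 13]
5 → replaces 9 → [5, 13]
11 → replaces 13 → [5, 11]
3 → replaces 5 → [3, 11]
10 → replaces 11 → [3, 10]
1 → replaces 3 → [1, 10]
14 → extends → [1, 10, 14]
1 → already a tail → [1, 10, 14]
Length 3; one witness is 9, 13, 14.

9, 13, 14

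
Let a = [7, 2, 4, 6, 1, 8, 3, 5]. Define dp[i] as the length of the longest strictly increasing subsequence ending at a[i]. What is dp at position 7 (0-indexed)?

3

dp[i] = 1 + max{dp[j] : j<i, a[j]<a[i]} (or 1 if no such j):
i:     0 1 2 3 4 5 6 7
a[i]:  7 2 4 6 1 8 3 5
dp:    1 1 2 3 1 4 2 3
At index 7 the value is 3.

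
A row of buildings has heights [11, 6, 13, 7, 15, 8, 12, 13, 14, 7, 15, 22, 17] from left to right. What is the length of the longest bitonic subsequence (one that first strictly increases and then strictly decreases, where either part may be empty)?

9

inc[i] = longest strictly increasing subsequence ending at i; dec[i] = longest strictly decreasing subsequence starting at i:
i:      1  2  3  4  5  6  7  8  9 10 11 12 13
a[i]:  11  6 13  7 15  8 12 13 14  7 15 22 17
inc:    1  1  2  2  3  3  4  5  6  2  7  8  8
dec:    3  1  3  1  3  2  2  2  2  1  1  2  1
Best peak at i=12 (value 22): inc=8, dec=2, length 8+2−1 = 9.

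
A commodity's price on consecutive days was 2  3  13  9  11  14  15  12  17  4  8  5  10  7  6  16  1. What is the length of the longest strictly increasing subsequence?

Track the smallest tail for each achievable length (strict):
2 → extends → [2]
3 → extends → [2, 3]
13 → extends → [2, 3, 13]
9 → replaces 13 → [2, 3, 9]
11 → extends → [2, 3, 9, 11]
14 → extends → [2, 3, 9, 11, 14]
15 → extends → [2, 3, 9, 11, 14, 15]
12 → replaces 14 → [2, 3, 9, 11, 12, 15]
17 → extends → [2, 3, 9, 11, 12, 15, 17]
4 → replaces 9 → [2, 3, 4, 11, 12, 15, 17]
8 → replaces 11 → [2, 3, 4, 8, 12, 15, 17]
5 → replaces 8 → [2, 3, 4, 5, 12, 15, 17]
10 → replaces 12 → [2, 3, 4, 5, 10, 15, 17]
7 → replaces 10 → [2, 3, 4, 5, 7, 15, 17]
6 → replaces 7 → [2, 3, 4, 5, 6, 15, 17]
16 → replaces 17 → [2, 3, 4, 5, 6, 15, 16]
1 → replaces 2 → [1, 3, 4, 5, 6, 15, 16]
Seven tails, so the longest strictly increasing subsequence has length 7 (e.g. 2, 3, 9, 11, 14, 15, 17).

7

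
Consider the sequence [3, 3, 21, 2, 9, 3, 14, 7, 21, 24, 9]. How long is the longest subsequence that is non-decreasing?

6

Let dp[i] be the length of the longest such subsequence ending at index i:
i:      1  2  3  4  5  6  7  8  9 10 11
a[i]:   3  3 21  2  9  3 14  7 21 24  9
dp:     1  2  3  1  3  3  4  4  5  6  5
Maximum dp value is 6.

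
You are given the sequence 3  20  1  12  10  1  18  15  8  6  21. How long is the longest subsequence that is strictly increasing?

4

Track the smallest tail for each achievable length (strict):
3 → extends → [3]
20 → extends → [3, 20]
1 → replaces 3 → [1, 20]
12 → replaces 20 → [1, 12]
10 → replaces 12 → [1, 10]
1 → already a tail → [1, 10]
18 → extends → [1, 10, 18]
15 → replaces 18 → [1, 10, 15]
8 → replaces 10 → [1, 8, 15]
6 → replaces 8 → [1, 6, 15]
21 → extends → [1, 6, 15, 21]
Four tails, so the longest strictly increasing subsequence has length 4 (e.g. 3, 12, 18, 21).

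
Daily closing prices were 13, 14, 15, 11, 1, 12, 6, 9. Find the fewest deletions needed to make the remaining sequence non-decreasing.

Fewest deletions = n − (longest non-decreasing subsequence).
i:      1  2  3  4  5  6  7  8
a[i]:  13 14 15 11  1 12  6  9
dp:     1  2  3  1  1  2  2  3
max dp = 3, so deletions = 8 − 3 = 5.

5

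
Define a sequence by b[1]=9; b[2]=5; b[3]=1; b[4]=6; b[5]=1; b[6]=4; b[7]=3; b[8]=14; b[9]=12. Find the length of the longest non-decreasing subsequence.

Let dp[i] be the length of the longest such subsequence ending at index i:
i:      1  2  3  4  5  6  7  8  9
b[i]:   9  5  1  6  1  4  3 14 12
dp:     1  1  1  2  2  3  3  4  4
Maximum dp value is 4.

4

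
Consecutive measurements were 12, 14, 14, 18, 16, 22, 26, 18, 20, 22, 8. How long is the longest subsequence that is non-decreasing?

Let dp[i] be the length of the longest such subsequence ending at index i:
i:      1  2  3  4  5  6  7  8  9 10 11
a[i]:  12 14 14 18 16 22 26 18 20 22  8
dp:     1  2  3  4  4  5  6  5  6  7  1
Maximum dp value is 7.

7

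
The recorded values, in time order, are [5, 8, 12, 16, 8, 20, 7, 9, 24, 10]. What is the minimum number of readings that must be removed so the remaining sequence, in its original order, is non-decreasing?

4

Fewest deletions = n − (longest non-decreasing subsequence).
Patience tails:
5 → extends → [5]
8 → extends → [5, 8]
12 → extends → [5, 8, 12]
16 → extends → [5, 8, 12, 16]
8 → replaces 12 → [5, 8, 8, 16]
20 → extends → [5, 8, 8, 16, 20]
7 → replaces 8 → [5, 7, 8, 16, 20]
9 → replaces 16 → [5, 7, 8, 9, 20]
24 → extends → [5, 7, 8, 9, 20, 24]
10 → replaces 20 → [5, 7, 8, 9, 10, 24]
Longest non-decreasing subsequence has length 6, so deletions = 10 − 6 = 4.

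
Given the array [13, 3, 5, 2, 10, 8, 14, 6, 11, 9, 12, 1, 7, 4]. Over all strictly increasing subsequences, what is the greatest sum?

Let S[i] be the best sum of a strictly increasing subsequence ending at i:
i:      1  2  3  4  5  6  7  8  9 10 11 12 13 14
a[i]:  13  3  5  2 10  8 14  6 11  9 12  1  7  4
S:     13  3  8  2 18 16 32 14 29 25 41  1 21  7
Maximum is 41 (e.g. 3 + 5 + 10 + 11 + 12).

41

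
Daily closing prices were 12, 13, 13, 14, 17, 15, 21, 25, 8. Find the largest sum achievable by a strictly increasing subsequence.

102

Let S[i] be the best sum of a strictly increasing subsequence ending at i:
i:       1   2   3   4   5   6   7   8   9
a[i]:   12  13  13  14  17  15  21  25   8
S:      12  25  25  39  56  54  77 102   8
Maximum is 102 (e.g. 12 + 13 + 14 + 17 + 21 + 25).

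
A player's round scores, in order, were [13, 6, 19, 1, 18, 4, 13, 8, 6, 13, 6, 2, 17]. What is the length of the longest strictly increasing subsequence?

5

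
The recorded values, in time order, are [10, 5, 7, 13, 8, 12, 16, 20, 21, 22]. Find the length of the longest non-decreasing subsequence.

8

Let dp[i] be the length of the longest such subsequence ending at index i:
i:      1  2  3  4  5  6  7  8  9 10
a[i]:  10  5  7 13  8 12 16 20 21 22
dp:     1  1  2  3  3  4  5  6  7  8
Maximum dp value is 8.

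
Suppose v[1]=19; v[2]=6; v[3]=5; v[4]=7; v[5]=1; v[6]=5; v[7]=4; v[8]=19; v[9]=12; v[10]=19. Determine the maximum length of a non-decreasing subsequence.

Track the smallest tail for each achievable length (allowing ties):
19 → extends → [19]
6 → replaces 19 → [6]
5 → replaces 6 → [5]
7 → extends → [5, 7]
1 → replaces 5 → [1, 7]
5 → replaces 7 → [1, 5]
4 → replaces 5 → [1, 4]
19 → extends → [1, 4, 19]
12 → replaces 19 → [1, 4, 12]
19 → extends → [1, 4, 12, 19]
Four tails, so the longest non-decreasing subsequence has length 4 (e.g. 6, 7, 19, 19).

4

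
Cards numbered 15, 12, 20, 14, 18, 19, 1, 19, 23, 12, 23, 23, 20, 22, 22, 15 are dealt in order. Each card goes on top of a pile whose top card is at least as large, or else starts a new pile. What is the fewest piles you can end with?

6

Place each on the leftmost legal pile:
15 → new pile 1 (tops now [15])
12 → pile 1 (tops now [12])
20 → new pile 2 (tops now [12, 20])
14 → pile 2 (tops now [12, 14])
18 → new pile 3 (tops now [12, 14, 18])
19 → new pile 4 (tops now [12, 14, 18, 19])
1 → pile 1 (tops now [1, 14, 18, 19])
19 → pile 4 (tops now [1, 14, 18, 19])
23 → new pile 5 (tops now [1, 14, 18, 19, 23])
12 → pile 2 (tops now [1, 12, 18, 19, 23])
23 → pile 5 (tops now [1, 12, 18, 19, 23])
23 → pile 5 (tops now [1, 12, 18, 19, 23])
20 → pile 5 (tops now [1, 12, 18, 19, 20])
22 → new pile 6 (tops now [1, 12, 18, 19, 20, 22])
22 → pile 6 (tops now [1, 12, 18, 19, 20, 22])
15 → pile 3 (tops now [1, 12, 15, 19, 20, 22])
Six piles.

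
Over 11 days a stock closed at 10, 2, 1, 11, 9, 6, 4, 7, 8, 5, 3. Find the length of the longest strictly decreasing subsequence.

5

Negate each value so 'decreasing' becomes 'increasing', then run patience tails on the negated sequence:
-10 → extends → [-10]
-2 → extends → [-10, -2]
-1 → extends → [-10, -2, -1]
-11 → replaces -10 → [-11, -2, -1]
-9 → replaces -2 → [-11, -9, -1]
-6 → replaces -1 → [-11, -9, -6]
-4 → extends → [-11, -9, -6, -4]
-7 → replaces -6 → [-11, -9, -7, -4]
-8 → replaces -7 → [-11, -9, -8, -4]
-5 → replaces -4 → [-11, -9, -8, -5]
-3 → extends → [-11, -9, -8, -5, -3]
Five tails, so the longest strictly decreasing subsequence of the original has length 5.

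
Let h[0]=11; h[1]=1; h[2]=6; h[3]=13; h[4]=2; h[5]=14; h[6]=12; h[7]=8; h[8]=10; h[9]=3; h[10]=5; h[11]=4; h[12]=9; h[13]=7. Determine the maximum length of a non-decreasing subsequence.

Let dp[i] be the length of the longest such subsequence ending at index i:
i:      0  1  2  3  4  5  6  7  8  9 10 11 12 13
h[i]:  11  1  6 13  2 14 12  8 10  3  5  4  9  7
dp:     1  1  2  3  2  4  3  3  4  3  4  4  5  5
Maximum dp value is 5.

5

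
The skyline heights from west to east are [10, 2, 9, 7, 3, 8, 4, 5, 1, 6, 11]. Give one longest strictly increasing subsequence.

Patience tails give the LIS length; then backtrack through the dp parents:
10 → extends → [10]
2 → replaces 10 → [2]
9 → extends → [2, 9]
7 → replaces 9 → [2, 7]
3 → replaces 7 → [2, 3]
8 → extends → [2, 3, 8]
4 → replaces 8 → [2, 3, 4]
5 → extends → [2, 3, 4, 5]
1 → replaces 2 → [1, 3, 4, 5]
6 → extends → [1, 3, 4, 5, 6]
11 → extends → [1, 3, 4, 5, 6, 11]
Length 6; one witness is 2, 3, 4, 5, 6, 11.

2, 3, 4, 5, 6, 11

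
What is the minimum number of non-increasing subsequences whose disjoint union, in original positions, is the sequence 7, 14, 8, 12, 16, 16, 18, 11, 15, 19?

6

The minimum number of non-increasing subsequences covering a sequence equals the length of its longest strictly increasing subsequence.
LIS length is 6 (e.g. 7, 8, 12, 16, 18, 19), so 6 piles are needed.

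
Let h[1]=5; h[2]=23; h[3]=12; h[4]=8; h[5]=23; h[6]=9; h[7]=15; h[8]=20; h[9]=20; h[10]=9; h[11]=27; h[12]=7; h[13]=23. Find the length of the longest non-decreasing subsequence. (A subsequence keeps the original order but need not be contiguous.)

Track the smallest tail for each achievable length (allowing ties):
5 → extends → [5]
23 → extends → [5, 23]
12 → replaces 23 → [5, 12]
8 → replaces 12 → [5, 8]
23 → extends → [5, 8, 23]
9 → replaces 23 → [5, 8, 9]
15 → extends → [5, 8, 9, 15]
20 → extends → [5, 8, 9, 15, 20]
20 → extends → [5, 8, 9, 15, 20, 20]
9 → replaces 15 → [5, 8, 9, 9, 20, 20]
27 → extends → [5, 8, 9, 9, 20, 20, 27]
7 → replaces 8 → [5, 7, 9, 9, 20, 20, 27]
23 → replaces 27 → [5, 7, 9, 9, 20, 20, 23]
Seven tails, so the longest non-decreasing subsequence has length 7 (e.g. 5, 8, 9, 15, 20, 20, 27).

7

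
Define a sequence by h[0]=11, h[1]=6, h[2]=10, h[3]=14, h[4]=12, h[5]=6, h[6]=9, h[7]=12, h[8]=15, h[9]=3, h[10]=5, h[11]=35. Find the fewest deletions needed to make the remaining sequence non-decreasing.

6

Fewest deletions = n − (longest non-decreasing subsequence).
Patience tails:
11 → extends → [11]
6 → replaces 11 → [6]
10 → extends → [6, 10]
14 → extends → [6, 10, 14]
12 → replaces 14 → [6, 10, 12]
6 → replaces 10 → [6, 6, 12]
9 → replaces 12 → [6, 6, 9]
12 → extends → [6, 6, 9, 12]
15 → extends → [6, 6, 9, 12, 15]
3 → replaces 6 → [3, 6, 9, 12, 15]
5 → replaces 6 → [3, 5, 9, 12, 15]
35 → extends → [3, 5, 9, 12, 15, 35]
Longest non-decreasing subsequence has length 6, so deletions = 12 − 6 = 6.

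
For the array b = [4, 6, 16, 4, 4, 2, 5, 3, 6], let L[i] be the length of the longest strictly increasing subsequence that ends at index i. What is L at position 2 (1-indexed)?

2

dp[i] = 1 + max{dp[j] : j<i, b[j]<b[i]} (or 1 if no such j):
i:      1  2  3  4  5  6  7  8  9
b[i]:   4  6 16  4  4  2  5  3  6
dp:     1  2  3  1  1  1  2  2  3
At index 2 the value is 2.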